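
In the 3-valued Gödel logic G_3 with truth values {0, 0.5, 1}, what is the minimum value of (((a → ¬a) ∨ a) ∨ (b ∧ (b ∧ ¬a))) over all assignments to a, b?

0.50

The minimum is attained at a = 0.5, b = 0:
  ¬a: Gödel ¬ of 0.5 = 0 (operand ≠ 0)
  (a → ¬a): 0.5 > 0, so result = 0
  ((a → ¬a) ∨ a) = max(0, 0.5) = 0.5
  ¬a: Gödel ¬ of 0.5 = 0 (operand ≠ 0)
  (b ∧ ¬a) = min(0, 0) = 0
  (b ∧ (b ∧ ¬a)) = min(0, 0) = 0
  (((a → ¬a) ∨ a) ∨ (b ∧ (b ∧ ¬a))) = max(0.5, 0) = 0.5
Checking all 9 assignments confirms none give a value below 0.50.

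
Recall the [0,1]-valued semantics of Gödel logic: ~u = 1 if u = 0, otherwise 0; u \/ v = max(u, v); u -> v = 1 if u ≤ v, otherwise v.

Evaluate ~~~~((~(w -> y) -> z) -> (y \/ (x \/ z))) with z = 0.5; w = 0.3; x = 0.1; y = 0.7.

1.00

(w -> y): 0.3 ≤ 0.7, so result = 1
~(w -> y): Gödel ¬ of 1 = 0 (operand ≠ 0)
(~(w -> y) -> z): 0 ≤ 0.5, so result = 1
(x \/ z) = max(0.1, 0.5) = 0.5
(y \/ (x \/ z)) = max(0.7, 0.5) = 0.7
((~(w -> y) -> z) -> (y \/ (x \/ z))): 1 > 0.7, so result = 0.7
~((~(w -> y) -> z) -> (y \/ (x \/ z))): Gödel ¬ of 0.7 = 0 (operand ≠ 0)
~~((~(w -> y) -> z) -> (y \/ (x \/ z))): Gödel ¬ of 0 = 1 (operand is 0)
~~~((~(w -> y) -> z) -> (y \/ (x \/ z))): Gödel ¬ of 1 = 0 (operand ≠ 0)
~~~~((~(w -> y) -> z) -> (y \/ (x \/ z))): Gödel ¬ of 0 = 1 (operand is 0)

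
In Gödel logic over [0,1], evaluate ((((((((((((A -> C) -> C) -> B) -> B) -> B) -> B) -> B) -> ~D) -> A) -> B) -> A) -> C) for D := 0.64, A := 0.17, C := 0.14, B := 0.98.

(A -> C): 0.17 > 0.14, so result = 0.14
((A -> C) -> C): 0.14 ≤ 0.14, so result = 1
(((A -> C) -> C) -> B): 1 > 0.98, so result = 0.98
((((A -> C) -> C) -> B) -> B): 0.98 ≤ 0.98, so result = 1
(((((A -> C) -> C) -> B) -> B) -> B): 1 > 0.98, so result = 0.98
((((((A -> C) -> C) -> B) -> B) -> B) -> B): 0.98 ≤ 0.98, so result = 1
(((((((A -> C) -> C) -> B) -> B) -> B) -> B) -> B): 1 > 0.98, so result = 0.98
~D: Gödel ¬ of 0.64 = 0 (operand ≠ 0)
((((((((A -> C) -> C) -> B) -> B) -> B) -> B) -> B) -> ~D): 0.98 > 0, so result = 0
(((((((((A -> C) -> C) -> B) -> B) -> B) -> B) -> B) -> ~D) -> A): 0 ≤ 0.17, so result = 1
((((((((((A -> C) -> C) -> B) -> B) -> B) -> B) -> B) -> ~D) -> A) -> B): 1 > 0.98, so result = 0.98
(((((((((((A -> C) -> C) -> B) -> B) -> B) -> B) -> B) -> ~D) -> A) -> B) -> A): 0.98 > 0.17, so result = 0.17
((((((((((((A -> C) -> C) -> B) -> B) -> B) -> B) -> B) -> ~D) -> A) -> B) -> A) -> C): 0.17 > 0.14, so result = 0.14

0.14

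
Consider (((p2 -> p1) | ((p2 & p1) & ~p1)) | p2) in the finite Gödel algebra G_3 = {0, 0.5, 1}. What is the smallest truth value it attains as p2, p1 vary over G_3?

The minimum is attained at p2 = 0.5, p1 = 0:
  (p2 -> p1): 0.5 > 0, so result = 0
  (p2 & p1) = min(0.5, 0) = 0
  ~p1: Gödel ¬ of 0 = 1 (operand is 0)
  ((p2 & p1) & ~p1) = min(0, 1) = 0
  ((p2 -> p1) | ((p2 & p1) & ~p1)) = max(0, 0) = 0
  (((p2 -> p1) | ((p2 & p1) & ~p1)) | p2) = max(0, 0.5) = 0.5
Checking all 9 assignments confirms none give a value below 0.50.

0.50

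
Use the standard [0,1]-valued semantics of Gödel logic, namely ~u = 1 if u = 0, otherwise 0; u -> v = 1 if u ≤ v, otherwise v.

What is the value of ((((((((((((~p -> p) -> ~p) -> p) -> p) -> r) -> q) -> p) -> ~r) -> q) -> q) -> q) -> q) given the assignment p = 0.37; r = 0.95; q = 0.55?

~p: Gödel ¬ of 0.37 = 0 (operand ≠ 0)
(~p -> p): 0 ≤ 0.37, so result = 1
~p: Gödel ¬ of 0.37 = 0 (operand ≠ 0)
((~p -> p) -> ~p): 1 > 0, so result = 0
(((~p -> p) -> ~p) -> p): 0 ≤ 0.37, so result = 1
((((~p -> p) -> ~p) -> p) -> p): 1 > 0.37, so result = 0.37
(((((~p -> p) -> ~p) -> p) -> p) -> r): 0.37 ≤ 0.95, so result = 1
((((((~p -> p) -> ~p) -> p) -> p) -> r) -> q): 1 > 0.55, so result = 0.55
(((((((~p -> p) -> ~p) -> p) -> p) -> r) -> q) -> p): 0.55 > 0.37, so result = 0.37
~r: Gödel ¬ of 0.95 = 0 (operand ≠ 0)
((((((((~p -> p) -> ~p) -> p) -> p) -> r) -> q) -> p) -> ~r): 0.37 > 0, so result = 0
(((((((((~p -> p) -> ~p) -> p) -> p) -> r) -> q) -> p) -> ~r) -> q): 0 ≤ 0.55, so result = 1
((((((((((~p -> p) -> ~p) -> p) -> p) -> r) -> q) -> p) -> ~r) -> q) -> q): 1 > 0.55, so result = 0.55
(((((((((((~p -> p) -> ~p) -> p) -> p) -> r) -> q) -> p) -> ~r) -> q) -> q) -> q): 0.55 ≤ 0.55, so result = 1
((((((((((((~p -> p) -> ~p) -> p) -> p) -> r) -> q) -> p) -> ~r) -> q) -> q) -> q) -> q): 1 > 0.55, so result = 0.55

0.55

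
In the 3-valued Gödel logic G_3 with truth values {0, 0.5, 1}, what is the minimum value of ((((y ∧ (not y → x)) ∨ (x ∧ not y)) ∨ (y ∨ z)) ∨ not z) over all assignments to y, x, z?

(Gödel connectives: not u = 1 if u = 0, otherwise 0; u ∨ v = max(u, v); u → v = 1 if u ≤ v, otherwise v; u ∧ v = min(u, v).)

0.50

The minimum is attained at y = 0, x = 0, z = 0.5:
  not y: Gödel ¬ of 0 = 1 (operand is 0)
  (not y → x): 1 > 0, so result = 0
  (y ∧ (not y → x)) = min(0, 0) = 0
  not y: Gödel ¬ of 0 = 1 (operand is 0)
  (x ∧ not y) = min(0, 1) = 0
  ((y ∧ (not y → x)) ∨ (x ∧ not y)) = max(0, 0) = 0
  (y ∨ z) = max(0, 0.5) = 0.5
  (((y ∧ (not y → x)) ∨ (x ∧ not y)) ∨ (y ∨ z)) = max(0, 0.5) = 0.5
  not z: Gödel ¬ of 0.5 = 0 (operand ≠ 0)
  ((((y ∧ (not y → x)) ∨ (x ∧ not y)) ∨ (y ∨ z)) ∨ not z) = max(0.5, 0) = 0.5
Checking all 27 assignments confirms none give a value below 0.50.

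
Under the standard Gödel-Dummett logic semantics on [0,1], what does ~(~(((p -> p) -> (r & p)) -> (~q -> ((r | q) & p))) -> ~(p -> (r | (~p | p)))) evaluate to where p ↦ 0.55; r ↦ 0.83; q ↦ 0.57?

(p -> p): 0.55 ≤ 0.55, so result = 1
(r & p) = min(0.83, 0.55) = 0.55
((p -> p) -> (r & p)): 1 > 0.55, so result = 0.55
~q: Gödel ¬ of 0.57 = 0 (operand ≠ 0)
(r | q) = max(0.83, 0.57) = 0.83
((r | q) & p) = min(0.83, 0.55) = 0.55
(~q -> ((r | q) & p)): 0 ≤ 0.55, so result = 1
(((p -> p) -> (r & p)) -> (~q -> ((r | q) & p))): 0.55 ≤ 1, so result = 1
~(((p -> p) -> (r & p)) -> (~q -> ((r | q) & p))): Gödel ¬ of 1 = 0 (operand ≠ 0)
~p: Gödel ¬ of 0.55 = 0 (operand ≠ 0)
(~p | p) = max(0, 0.55) = 0.55
(r | (~p | p)) = max(0.83, 0.55) = 0.83
(p -> (r | (~p | p))): 0.55 ≤ 0.83, so result = 1
~(p -> (r | (~p | p))): Gödel ¬ of 1 = 0 (operand ≠ 0)
(~(((p -> p) -> (r & p)) -> (~q -> ((r | q) & p))) -> ~(p -> (r | (~p | p)))): 0 ≤ 0, so result = 1
~(~(((p -> p) -> (r & p)) -> (~q -> ((r | q) & p))) -> ~(p -> (r | (~p | p)))): Gödel ¬ of 1 = 0 (operand ≠ 0)

0.00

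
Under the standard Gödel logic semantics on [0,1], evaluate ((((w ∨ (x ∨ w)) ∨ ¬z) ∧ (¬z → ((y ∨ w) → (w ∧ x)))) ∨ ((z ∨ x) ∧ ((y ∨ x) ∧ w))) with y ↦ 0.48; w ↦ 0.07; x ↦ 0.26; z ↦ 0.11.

0.26

(x ∨ w) = max(0.26, 0.07) = 0.26
(w ∨ (x ∨ w)) = max(0.07, 0.26) = 0.26
¬z: Gödel ¬ of 0.11 = 0 (operand ≠ 0)
((w ∨ (x ∨ w)) ∨ ¬z) = max(0.26, 0) = 0.26
¬z: Gödel ¬ of 0.11 = 0 (operand ≠ 0)
(y ∨ w) = max(0.48, 0.07) = 0.48
(w ∧ x) = min(0.07, 0.26) = 0.07
((y ∨ w) → (w ∧ x)): 0.48 > 0.07, so result = 0.07
(¬z → ((y ∨ w) → (w ∧ x))): 0 ≤ 0.07, so result = 1
(((w ∨ (x ∨ w)) ∨ ¬z) ∧ (¬z → ((y ∨ w) → (w ∧ x)))) = min(0.26, 1) = 0.26
(z ∨ x) = max(0.11, 0.26) = 0.26
(y ∨ x) = max(0.48, 0.26) = 0.48
((y ∨ x) ∧ w) = min(0.48, 0.07) = 0.07
((z ∨ x) ∧ ((y ∨ x) ∧ w)) = min(0.26, 0.07) = 0.07
((((w ∨ (x ∨ w)) ∨ ¬z) ∧ (¬z → ((y ∨ w) → (w ∧ x)))) ∨ ((z ∨ x) ∧ ((y ∨ x) ∧ w))) = max(0.26, 0.07) = 0.26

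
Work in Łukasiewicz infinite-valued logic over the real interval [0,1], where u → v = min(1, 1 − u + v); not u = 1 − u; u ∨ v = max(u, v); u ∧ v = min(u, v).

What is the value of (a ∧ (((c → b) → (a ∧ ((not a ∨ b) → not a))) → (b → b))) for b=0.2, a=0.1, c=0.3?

(c → b): min(1, 1 − 0.3 + 0.2) = 0.9
not a: Łukasiewicz ¬ gives 1 − 0.1 = 0.9
(not a ∨ b) = max(0.9, 0.2) = 0.9
not a: Łukasiewicz ¬ gives 1 − 0.1 = 0.9
((not a ∨ b) → not a): min(1, 1 − 0.9 + 0.9) = 1
(a ∧ ((not a ∨ b) → not a)) = min(0.1, 1) = 0.1
((c → b) → (a ∧ ((not a ∨ b) → not a))): min(1, 1 − 0.9 + 0.1) = 0.2
(b → b): min(1, 1 − 0.2 + 0.2) = 1
(((c → b) → (a ∧ ((not a ∨ b) → not a))) → (b → b)): min(1, 1 − 0.2 + 1) = 1
(a ∧ (((c → b) → (a ∧ ((not a ∨ b) → not a))) → (b → b))) = min(0.1, 1) = 0.1

0.10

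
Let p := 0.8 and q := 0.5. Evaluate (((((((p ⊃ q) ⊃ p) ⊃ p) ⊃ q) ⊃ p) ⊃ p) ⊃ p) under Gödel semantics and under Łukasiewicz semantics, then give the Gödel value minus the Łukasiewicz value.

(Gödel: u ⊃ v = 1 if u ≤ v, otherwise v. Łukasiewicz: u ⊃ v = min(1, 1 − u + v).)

Gödel evaluation:
  (p ⊃ q): 0.8 > 0.5, so result = 0.5
  ((p ⊃ q) ⊃ p): 0.5 ≤ 0.8, so result = 1
  (((p ⊃ q) ⊃ p) ⊃ p): 1 > 0.8, so result = 0.8
  ((((p ⊃ q) ⊃ p) ⊃ p) ⊃ q): 0.8 > 0.5, so result = 0.5
  (((((p ⊃ q) ⊃ p) ⊃ p) ⊃ q) ⊃ p): 0.5 ≤ 0.8, so result = 1
  ((((((p ⊃ q) ⊃ p) ⊃ p) ⊃ q) ⊃ p) ⊃ p): 1 > 0.8, so result = 0.8
  (((((((p ⊃ q) ⊃ p) ⊃ p) ⊃ q) ⊃ p) ⊃ p) ⊃ p): 0.8 ≤ 0.8, so result = 1
  Gödel value = 1
Łukasiewicz evaluation:
  (p ⊃ q): min(1, 1 − 0.8 + 0.5) = 0.7
  ((p ⊃ q) ⊃ p): min(1, 1 − 0.7 + 0.8) = 1
  (((p ⊃ q) ⊃ p) ⊃ p): min(1, 1 − 1 + 0.8) = 0.8
  ((((p ⊃ q) ⊃ p) ⊃ p) ⊃ q): min(1, 1 − 0.8 + 0.5) = 0.7
  (((((p ⊃ q) ⊃ p) ⊃ p) ⊃ q) ⊃ p): min(1, 1 − 0.7 + 0.8) = 1
  ((((((p ⊃ q) ⊃ p) ⊃ p) ⊃ q) ⊃ p) ⊃ p): min(1, 1 − 1 + 0.8) = 0.8
  (((((((p ⊃ q) ⊃ p) ⊃ p) ⊃ q) ⊃ p) ⊃ p) ⊃ p): min(1, 1 − 0.8 + 0.8) = 1
  Łukasiewicz value = 1
Difference: 1 − 1 = 0.00

0.00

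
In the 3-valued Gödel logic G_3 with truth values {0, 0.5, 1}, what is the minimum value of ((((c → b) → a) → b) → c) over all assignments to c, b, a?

The minimum is attained at c = 0, b = 0, a = 0:
  (c → b): 0 ≤ 0, so result = 1
  ((c → b) → a): 1 > 0, so result = 0
  (((c → b) → a) → b): 0 ≤ 0, so result = 1
  ((((c → b) → a) → b) → c): 1 > 0, so result = 0
Checking all 27 assignments confirms none give a value below 0.00.

0.00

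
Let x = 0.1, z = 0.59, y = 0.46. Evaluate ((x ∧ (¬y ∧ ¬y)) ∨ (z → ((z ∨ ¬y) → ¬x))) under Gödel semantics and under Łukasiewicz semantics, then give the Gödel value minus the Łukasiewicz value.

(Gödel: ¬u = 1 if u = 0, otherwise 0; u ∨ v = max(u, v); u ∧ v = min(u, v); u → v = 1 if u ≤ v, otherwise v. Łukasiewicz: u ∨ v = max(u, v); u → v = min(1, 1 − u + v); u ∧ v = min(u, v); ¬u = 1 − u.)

-1.00

Gödel evaluation:
  ¬y: Gödel ¬ of 0.46 = 0 (operand ≠ 0)
  ¬y: Gödel ¬ of 0.46 = 0 (operand ≠ 0)
  (¬y ∧ ¬y) = min(0, 0) = 0
  (x ∧ (¬y ∧ ¬y)) = min(0.1, 0) = 0
  ¬y: Gödel ¬ of 0.46 = 0 (operand ≠ 0)
  (z ∨ ¬y) = max(0.59, 0) = 0.59
  ¬x: Gödel ¬ of 0.1 = 0 (operand ≠ 0)
  ((z ∨ ¬y) → ¬x): 0.59 > 0, so result = 0
  (z → ((z ∨ ¬y) → ¬x)): 0.59 > 0, so result = 0
  ((x ∧ (¬y ∧ ¬y)) ∨ (z → ((z ∨ ¬y) → ¬x))) = max(0, 0) = 0
  Gödel value = 0
Łukasiewicz evaluation:
  ¬y: Łukasiewicz ¬ gives 1 − 0.46 = 0.54
  ¬y: Łukasiewicz ¬ gives 1 − 0.46 = 0.54
  (¬y ∧ ¬y) = min(0.54, 0.54) = 0.54
  (x ∧ (¬y ∧ ¬y)) = min(0.1, 0.54) = 0.1
  ¬y: Łukasiewicz ¬ gives 1 − 0.46 = 0.54
  (z ∨ ¬y) = max(0.59, 0.54) = 0.59
  ¬x: Łukasiewicz ¬ gives 1 − 0.1 = 0.9
  ((z ∨ ¬y) → ¬x): min(1, 1 − 0.59 + 0.9) = 1
  (z → ((z ∨ ¬y) → ¬x)): min(1, 1 − 0.59 + 1) = 1
  ((x ∧ (¬y ∧ ¬y)) ∨ (z → ((z ∨ ¬y) → ¬x))) = max(0.1, 1) = 1
  Łukasiewicz value = 1
Difference: 0 − 1 = -1.00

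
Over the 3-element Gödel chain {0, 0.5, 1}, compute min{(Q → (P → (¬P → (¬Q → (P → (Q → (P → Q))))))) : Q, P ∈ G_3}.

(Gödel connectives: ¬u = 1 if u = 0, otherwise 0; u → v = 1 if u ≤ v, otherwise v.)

1.00

Every assignment gives 1. For instance at Q = 0, P = 0:
  ¬P: Gödel ¬ of 0 = 1 (operand is 0)
  ¬Q: Gödel ¬ of 0 = 1 (operand is 0)
  (P → Q): 0 ≤ 0, so result = 1
  (Q → (P → Q)): 0 ≤ 1, so result = 1
  (P → (Q → (P → Q))): 0 ≤ 1, so result = 1
  (¬Q → (P → (Q → (P → Q)))): 1 ≤ 1, so result = 1
  (¬P → (¬Q → (P → (Q → (P → Q))))): 1 ≤ 1, so result = 1
  (P → (¬P → (¬Q → (P → (Q → (P → Q)))))): 0 ≤ 1, so result = 1
  (Q → (P → (¬P → (¬Q → (P → (Q → (P → Q))))))): 0 ≤ 1, so result = 1
All 9 assignments give value 1 — the formula is a G_3-tautology.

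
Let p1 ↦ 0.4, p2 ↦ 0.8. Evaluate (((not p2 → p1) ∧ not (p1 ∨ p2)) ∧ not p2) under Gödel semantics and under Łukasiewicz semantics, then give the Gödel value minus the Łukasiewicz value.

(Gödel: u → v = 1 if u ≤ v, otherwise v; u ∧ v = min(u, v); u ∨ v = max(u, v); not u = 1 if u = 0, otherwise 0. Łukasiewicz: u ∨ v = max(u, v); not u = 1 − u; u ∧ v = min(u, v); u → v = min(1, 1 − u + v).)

-0.20

Gödel evaluation:
  not p2: Gödel ¬ of 0.8 = 0 (operand ≠ 0)
  (not p2 → p1): 0 ≤ 0.4, so result = 1
  (p1 ∨ p2) = max(0.4, 0.8) = 0.8
  not (p1 ∨ p2): Gödel ¬ of 0.8 = 0 (operand ≠ 0)
  ((not p2 → p1) ∧ not (p1 ∨ p2)) = min(1, 0) = 0
  not p2: Gödel ¬ of 0.8 = 0 (operand ≠ 0)
  (((not p2 → p1) ∧ not (p1 ∨ p2)) ∧ not p2) = min(0, 0) = 0
  Gödel value = 0
Łukasiewicz evaluation:
  not p2: Łukasiewicz ¬ gives 1 − 0.8 = 0.2
  (not p2 → p1): min(1, 1 − 0.2 + 0.4) = 1
  (p1 ∨ p2) = max(0.4, 0.8) = 0.8
  not (p1 ∨ p2): Łukasiewicz ¬ gives 1 − 0.8 = 0.2
  ((not p2 → p1) ∧ not (p1 ∨ p2)) = min(1, 0.2) = 0.2
  not p2: Łukasiewicz ¬ gives 1 − 0.8 = 0.2
  (((not p2 → p1) ∧ not (p1 ∨ p2)) ∧ not p2) = min(0.2, 0.2) = 0.2
  Łukasiewicz value = 0.2
Difference: 0 − 0.2 = -0.20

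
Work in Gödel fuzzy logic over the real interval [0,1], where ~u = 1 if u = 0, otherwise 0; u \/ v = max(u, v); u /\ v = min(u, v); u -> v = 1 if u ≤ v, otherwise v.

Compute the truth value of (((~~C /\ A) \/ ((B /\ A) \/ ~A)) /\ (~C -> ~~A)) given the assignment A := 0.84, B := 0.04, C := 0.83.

0.84

~C: Gödel ¬ of 0.83 = 0 (operand ≠ 0)
~~C: Gödel ¬ of 0 = 1 (operand is 0)
(~~C /\ A) = min(1, 0.84) = 0.84
(B /\ A) = min(0.04, 0.84) = 0.04
~A: Gödel ¬ of 0.84 = 0 (operand ≠ 0)
((B /\ A) \/ ~A) = max(0.04, 0) = 0.04
((~~C /\ A) \/ ((B /\ A) \/ ~A)) = max(0.84, 0.04) = 0.84
~C: Gödel ¬ of 0.83 = 0 (operand ≠ 0)
~A: Gödel ¬ of 0.84 = 0 (operand ≠ 0)
~~A: Gödel ¬ of 0 = 1 (operand is 0)
(~C -> ~~A): 0 ≤ 1, so result = 1
(((~~C /\ A) \/ ((B /\ A) \/ ~A)) /\ (~C -> ~~A)) = min(0.84, 1) = 0.84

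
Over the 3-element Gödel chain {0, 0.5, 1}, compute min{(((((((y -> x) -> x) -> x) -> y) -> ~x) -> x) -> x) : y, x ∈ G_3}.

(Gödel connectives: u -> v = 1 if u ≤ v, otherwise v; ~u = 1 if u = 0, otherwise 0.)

0.50

The minimum is attained at y = 0.5, x = 0.5:
  (y -> x): 0.5 ≤ 0.5, so result = 1
  ((y -> x) -> x): 1 > 0.5, so result = 0.5
  (((y -> x) -> x) -> x): 0.5 ≤ 0.5, so result = 1
  ((((y -> x) -> x) -> x) -> y): 1 > 0.5, so result = 0.5
  ~x: Gödel ¬ of 0.5 = 0 (operand ≠ 0)
  (((((y -> x) -> x) -> x) -> y) -> ~x): 0.5 > 0, so result = 0
  ((((((y -> x) -> x) -> x) -> y) -> ~x) -> x): 0 ≤ 0.5, so result = 1
  (((((((y -> x) -> x) -> x) -> y) -> ~x) -> x) -> x): 1 > 0.5, so result = 0.5
Checking all 9 assignments confirms none give a value below 0.50.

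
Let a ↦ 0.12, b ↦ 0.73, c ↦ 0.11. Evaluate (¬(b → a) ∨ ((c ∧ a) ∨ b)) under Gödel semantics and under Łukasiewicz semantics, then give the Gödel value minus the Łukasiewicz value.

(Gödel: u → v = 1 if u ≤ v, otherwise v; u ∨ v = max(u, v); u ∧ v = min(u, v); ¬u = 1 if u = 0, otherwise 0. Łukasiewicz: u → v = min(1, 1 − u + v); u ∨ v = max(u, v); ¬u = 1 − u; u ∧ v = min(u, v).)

0.00

Gödel evaluation:
  (b → a): 0.73 > 0.12, so result = 0.12
  ¬(b → a): Gödel ¬ of 0.12 = 0 (operand ≠ 0)
  (c ∧ a) = min(0.11, 0.12) = 0.11
  ((c ∧ a) ∨ b) = max(0.11, 0.73) = 0.73
  (¬(b → a) ∨ ((c ∧ a) ∨ b)) = max(0, 0.73) = 0.73
  Gödel value = 0.73
Łukasiewicz evaluation:
  (b → a): min(1, 1 − 0.73 + 0.12) = 0.39
  ¬(b → a): Łukasiewicz ¬ gives 1 − 0.39 = 0.61
  (c ∧ a) = min(0.11, 0.12) = 0.11
  ((c ∧ a) ∨ b) = max(0.11, 0.73) = 0.73
  (¬(b → a) ∨ ((c ∧ a) ∨ b)) = max(0.61, 0.73) = 0.73
  Łukasiewicz value = 0.73
Difference: 0.73 − 0.73 = 0.00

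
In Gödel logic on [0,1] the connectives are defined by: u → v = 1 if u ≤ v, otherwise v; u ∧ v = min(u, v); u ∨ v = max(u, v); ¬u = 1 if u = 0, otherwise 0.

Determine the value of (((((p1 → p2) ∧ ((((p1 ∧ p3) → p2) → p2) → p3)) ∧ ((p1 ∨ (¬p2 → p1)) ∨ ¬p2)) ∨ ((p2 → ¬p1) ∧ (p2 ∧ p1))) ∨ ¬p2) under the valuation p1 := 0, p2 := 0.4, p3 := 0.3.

(p1 → p2): 0 ≤ 0.4, so result = 1
(p1 ∧ p3) = min(0, 0.3) = 0
((p1 ∧ p3) → p2): 0 ≤ 0.4, so result = 1
(((p1 ∧ p3) → p2) → p2): 1 > 0.4, so result = 0.4
((((p1 ∧ p3) → p2) → p2) → p3): 0.4 > 0.3, so result = 0.3
((p1 → p2) ∧ ((((p1 ∧ p3) → p2) → p2) → p3)) = min(1, 0.3) = 0.3
¬p2: Gödel ¬ of 0.4 = 0 (operand ≠ 0)
(¬p2 → p1): 0 ≤ 0, so result = 1
(p1 ∨ (¬p2 → p1)) = max(0, 1) = 1
¬p2: Gödel ¬ of 0.4 = 0 (operand ≠ 0)
((p1 ∨ (¬p2 → p1)) ∨ ¬p2) = max(1, 0) = 1
(((p1 → p2) ∧ ((((p1 ∧ p3) → p2) → p2) → p3)) ∧ ((p1 ∨ (¬p2 → p1)) ∨ ¬p2)) = min(0.3, 1) = 0.3
¬p1: Gödel ¬ of 0 = 1 (operand is 0)
(p2 → ¬p1): 0.4 ≤ 1, so result = 1
(p2 ∧ p1) = min(0.4, 0) = 0
((p2 → ¬p1) ∧ (p2 ∧ p1)) = min(1, 0) = 0
((((p1 → p2) ∧ ((((p1 ∧ p3) → p2) → p2) → p3)) ∧ ((p1 ∨ (¬p2 → p1)) ∨ ¬p2)) ∨ ((p2 → ¬p1) ∧ (p2 ∧ p1))) = max(0.3, 0) = 0.3
¬p2: Gödel ¬ of 0.4 = 0 (operand ≠ 0)
(((((p1 → p2) ∧ ((((p1 ∧ p3) → p2) → p2) → p3)) ∧ ((p1 ∨ (¬p2 → p1)) ∨ ¬p2)) ∨ ((p2 → ¬p1) ∧ (p2 ∧ p1))) ∨ ¬p2) = max(0.3, 0) = 0.3

0.30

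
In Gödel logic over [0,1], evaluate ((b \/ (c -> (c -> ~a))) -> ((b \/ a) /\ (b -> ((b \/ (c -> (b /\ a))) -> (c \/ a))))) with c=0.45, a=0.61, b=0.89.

0.61

~a: Gödel ¬ of 0.61 = 0 (operand ≠ 0)
(c -> ~a): 0.45 > 0, so result = 0
(c -> (c -> ~a)): 0.45 > 0, so result = 0
(b \/ (c -> (c -> ~a))) = max(0.89, 0) = 0.89
(b \/ a) = max(0.89, 0.61) = 0.89
(b /\ a) = min(0.89, 0.61) = 0.61
(c -> (b /\ a)): 0.45 ≤ 0.61, so result = 1
(b \/ (c -> (b /\ a))) = max(0.89, 1) = 1
(c \/ a) = max(0.45, 0.61) = 0.61
((b \/ (c -> (b /\ a))) -> (c \/ a)): 1 > 0.61, so result = 0.61
(b -> ((b \/ (c -> (b /\ a))) -> (c \/ a))): 0.89 > 0.61, so result = 0.61
((b \/ a) /\ (b -> ((b \/ (c -> (b /\ a))) -> (c \/ a)))) = min(0.89, 0.61) = 0.61
((b \/ (c -> (c -> ~a))) -> ((b \/ a) /\ (b -> ((b \/ (c -> (b /\ a))) -> (c \/ a))))): 0.89 > 0.61, so result = 0.61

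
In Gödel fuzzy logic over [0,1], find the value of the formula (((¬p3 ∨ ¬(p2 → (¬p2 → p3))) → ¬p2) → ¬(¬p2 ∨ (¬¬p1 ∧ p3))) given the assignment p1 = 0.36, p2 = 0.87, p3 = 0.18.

¬p3: Gödel ¬ of 0.18 = 0 (operand ≠ 0)
¬p2: Gödel ¬ of 0.87 = 0 (operand ≠ 0)
(¬p2 → p3): 0 ≤ 0.18, so result = 1
(p2 → (¬p2 → p3)): 0.87 ≤ 1, so result = 1
¬(p2 → (¬p2 → p3)): Gödel ¬ of 1 = 0 (operand ≠ 0)
(¬p3 ∨ ¬(p2 → (¬p2 → p3))) = max(0, 0) = 0
¬p2: Gödel ¬ of 0.87 = 0 (operand ≠ 0)
((¬p3 ∨ ¬(p2 → (¬p2 → p3))) → ¬p2): 0 ≤ 0, so result = 1
¬p2: Gödel ¬ of 0.87 = 0 (operand ≠ 0)
¬p1: Gödel ¬ of 0.36 = 0 (operand ≠ 0)
¬¬p1: Gödel ¬ of 0 = 1 (operand is 0)
(¬¬p1 ∧ p3) = min(1, 0.18) = 0.18
(¬p2 ∨ (¬¬p1 ∧ p3)) = max(0, 0.18) = 0.18
¬(¬p2 ∨ (¬¬p1 ∧ p3)): Gödel ¬ of 0.18 = 0 (operand ≠ 0)
(((¬p3 ∨ ¬(p2 → (¬p2 → p3))) → ¬p2) → ¬(¬p2 ∨ (¬¬p1 ∧ p3))): 1 > 0, so result = 0

0.00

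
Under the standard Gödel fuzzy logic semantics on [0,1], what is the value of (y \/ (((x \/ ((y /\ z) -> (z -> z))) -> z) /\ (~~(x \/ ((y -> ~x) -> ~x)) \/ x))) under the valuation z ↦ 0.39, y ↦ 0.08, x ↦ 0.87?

0.39

(y /\ z) = min(0.08, 0.39) = 0.08
(z -> z): 0.39 ≤ 0.39, so result = 1
((y /\ z) -> (z -> z)): 0.08 ≤ 1, so result = 1
(x \/ ((y /\ z) -> (z -> z))) = max(0.87, 1) = 1
((x \/ ((y /\ z) -> (z -> z))) -> z): 1 > 0.39, so result = 0.39
~x: Gödel ¬ of 0.87 = 0 (operand ≠ 0)
(y -> ~x): 0.08 > 0, so result = 0
~x: Gödel ¬ of 0.87 = 0 (operand ≠ 0)
((y -> ~x) -> ~x): 0 ≤ 0, so result = 1
(x \/ ((y -> ~x) -> ~x)) = max(0.87, 1) = 1
~(x \/ ((y -> ~x) -> ~x)): Gödel ¬ of 1 = 0 (operand ≠ 0)
~~(x \/ ((y -> ~x) -> ~x)): Gödel ¬ of 0 = 1 (operand is 0)
(~~(x \/ ((y -> ~x) -> ~x)) \/ x) = max(1, 0.87) = 1
(((x \/ ((y /\ z) -> (z -> z))) -> z) /\ (~~(x \/ ((y -> ~x) -> ~x)) \/ x)) = min(0.39, 1) = 0.39
(y \/ (((x \/ ((y /\ z) -> (z -> z))) -> z) /\ (~~(x \/ ((y -> ~x) -> ~x)) \/ x))) = max(0.08, 0.39) = 0.39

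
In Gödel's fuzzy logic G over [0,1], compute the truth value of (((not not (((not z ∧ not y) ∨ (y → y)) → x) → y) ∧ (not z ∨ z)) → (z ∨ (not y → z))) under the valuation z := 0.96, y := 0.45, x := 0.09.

not z: Gödel ¬ of 0.96 = 0 (operand ≠ 0)
not y: Gödel ¬ of 0.45 = 0 (operand ≠ 0)
(not z ∧ not y) = min(0, 0) = 0
(y → y): 0.45 ≤ 0.45, so result = 1
((not z ∧ not y) ∨ (y → y)) = max(0, 1) = 1
(((not z ∧ not y) ∨ (y → y)) → x): 1 > 0.09, so result = 0.09
not (((not z ∧ not y) ∨ (y → y)) → x): Gödel ¬ of 0.09 = 0 (operand ≠ 0)
not not (((not z ∧ not y) ∨ (y → y)) → x): Gödel ¬ of 0 = 1 (operand is 0)
(not not (((not z ∧ not y) ∨ (y → y)) → x) → y): 1 > 0.45, so result = 0.45
not z: Gödel ¬ of 0.96 = 0 (operand ≠ 0)
(not z ∨ z) = max(0, 0.96) = 0.96
((not not (((not z ∧ not y) ∨ (y → y)) → x) → y) ∧ (not z ∨ z)) = min(0.45, 0.96) = 0.45
not y: Gödel ¬ of 0.45 = 0 (operand ≠ 0)
(not y → z): 0 ≤ 0.96, so result = 1
(z ∨ (not y → z)) = max(0.96, 1) = 1
(((not not (((not z ∧ not y) ∨ (y → y)) → x) → y) ∧ (not z ∨ z)) → (z ∨ (not y → z))): 0.45 ≤ 1, so result = 1

1.00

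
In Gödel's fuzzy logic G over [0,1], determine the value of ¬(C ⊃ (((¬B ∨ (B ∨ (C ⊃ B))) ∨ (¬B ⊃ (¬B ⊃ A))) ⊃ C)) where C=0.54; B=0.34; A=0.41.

0.00

¬B: Gödel ¬ of 0.34 = 0 (operand ≠ 0)
(C ⊃ B): 0.54 > 0.34, so result = 0.34
(B ∨ (C ⊃ B)) = max(0.34, 0.34) = 0.34
(¬B ∨ (B ∨ (C ⊃ B))) = max(0, 0.34) = 0.34
¬B: Gödel ¬ of 0.34 = 0 (operand ≠ 0)
¬B: Gödel ¬ of 0.34 = 0 (operand ≠ 0)
(¬B ⊃ A): 0 ≤ 0.41, so result = 1
(¬B ⊃ (¬B ⊃ A)): 0 ≤ 1, so result = 1
((¬B ∨ (B ∨ (C ⊃ B))) ∨ (¬B ⊃ (¬B ⊃ A))) = max(0.34, 1) = 1
(((¬B ∨ (B ∨ (C ⊃ B))) ∨ (¬B ⊃ (¬B ⊃ A))) ⊃ C): 1 > 0.54, so result = 0.54
(C ⊃ (((¬B ∨ (B ∨ (C ⊃ B))) ∨ (¬B ⊃ (¬B ⊃ A))) ⊃ C)): 0.54 ≤ 0.54, so result = 1
¬(C ⊃ (((¬B ∨ (B ∨ (C ⊃ B))) ∨ (¬B ⊃ (¬B ⊃ A))) ⊃ C)): Gödel ¬ of 1 = 0 (operand ≠ 0)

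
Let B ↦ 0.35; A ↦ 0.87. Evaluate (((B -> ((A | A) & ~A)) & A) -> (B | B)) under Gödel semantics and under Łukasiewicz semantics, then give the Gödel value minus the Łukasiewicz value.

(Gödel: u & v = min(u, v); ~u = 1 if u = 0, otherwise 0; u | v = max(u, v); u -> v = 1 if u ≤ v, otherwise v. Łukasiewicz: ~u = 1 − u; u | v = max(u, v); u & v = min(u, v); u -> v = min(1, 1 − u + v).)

Gödel evaluation:
  (A | A) = max(0.87, 0.87) = 0.87
  ~A: Gödel ¬ of 0.87 = 0 (operand ≠ 0)
  ((A | A) & ~A) = min(0.87, 0) = 0
  (B -> ((A | A) & ~A)): 0.35 > 0, so result = 0
  ((B -> ((A | A) & ~A)) & A) = min(0, 0.87) = 0
  (B | B) = max(0.35, 0.35) = 0.35
  (((B -> ((A | A) & ~A)) & A) -> (B | B)): 0 ≤ 0.35, so result = 1
  Gödel value = 1
Łukasiewicz evaluation:
  (A | A) = max(0.87, 0.87) = 0.87
  ~A: Łukasiewicz ¬ gives 1 − 0.87 = 0.13
  ((A | A) & ~A) = min(0.87, 0.13) = 0.13
  (B -> ((A | A) & ~A)): min(1, 1 − 0.35 + 0.13) = 0.78
  ((B -> ((A | A) & ~A)) & A) = min(0.78, 0.87) = 0.78
  (B | B) = max(0.35, 0.35) = 0.35
  (((B -> ((A | A) & ~A)) & A) -> (B | B)): min(1, 1 − 0.78 + 0.35) = 0.57
  Łukasiewicz value = 0.57
Difference: 1 − 0.57 = 0.43

0.43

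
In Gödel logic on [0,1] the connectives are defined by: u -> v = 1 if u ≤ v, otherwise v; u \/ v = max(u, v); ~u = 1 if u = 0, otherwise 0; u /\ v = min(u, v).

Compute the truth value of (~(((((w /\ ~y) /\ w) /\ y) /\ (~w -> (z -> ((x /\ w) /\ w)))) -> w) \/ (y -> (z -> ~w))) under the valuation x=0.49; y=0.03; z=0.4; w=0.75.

~y: Gödel ¬ of 0.03 = 0 (operand ≠ 0)
(w /\ ~y) = min(0.75, 0) = 0
((w /\ ~y) /\ w) = min(0, 0.75) = 0
(((w /\ ~y) /\ w) /\ y) = min(0, 0.03) = 0
~w: Gödel ¬ of 0.75 = 0 (operand ≠ 0)
(x /\ w) = min(0.49, 0.75) = 0.49
((x /\ w) /\ w) = min(0.49, 0.75) = 0.49
(z -> ((x /\ w) /\ w)): 0.4 ≤ 0.49, so result = 1
(~w -> (z -> ((x /\ w) /\ w))): 0 ≤ 1, so result = 1
((((w /\ ~y) /\ w) /\ y) /\ (~w -> (z -> ((x /\ w) /\ w)))) = min(0, 1) = 0
(((((w /\ ~y) /\ w) /\ y) /\ (~w -> (z -> ((x /\ w) /\ w)))) -> w): 0 ≤ 0.75, so result = 1
~(((((w /\ ~y) /\ w) /\ y) /\ (~w -> (z -> ((x /\ w) /\ w)))) -> w): Gödel ¬ of 1 = 0 (operand ≠ 0)
~w: Gödel ¬ of 0.75 = 0 (operand ≠ 0)
(z -> ~w): 0.4 > 0, so result = 0
(y -> (z -> ~w)): 0.03 > 0, so result = 0
(~(((((w /\ ~y) /\ w) /\ y) /\ (~w -> (z -> ((x /\ w) /\ w)))) -> w) \/ (y -> (z -> ~w))) = max(0, 0) = 0

0.00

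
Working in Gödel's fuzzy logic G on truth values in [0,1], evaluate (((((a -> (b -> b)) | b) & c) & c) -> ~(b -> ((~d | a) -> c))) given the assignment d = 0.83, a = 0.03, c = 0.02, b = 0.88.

0.00

(b -> b): 0.88 ≤ 0.88, so result = 1
(a -> (b -> b)): 0.03 ≤ 1, so result = 1
((a -> (b -> b)) | b) = max(1, 0.88) = 1
(((a -> (b -> b)) | b) & c) = min(1, 0.02) = 0.02
((((a -> (b -> b)) | b) & c) & c) = min(0.02, 0.02) = 0.02
~d: Gödel ¬ of 0.83 = 0 (operand ≠ 0)
(~d | a) = max(0, 0.03) = 0.03
((~d | a) -> c): 0.03 > 0.02, so result = 0.02
(b -> ((~d | a) -> c)): 0.88 > 0.02, so result = 0.02
~(b -> ((~d | a) -> c)): Gödel ¬ of 0.02 = 0 (operand ≠ 0)
(((((a -> (b -> b)) | b) & c) & c) -> ~(b -> ((~d | a) -> c))): 0.02 > 0, so result = 0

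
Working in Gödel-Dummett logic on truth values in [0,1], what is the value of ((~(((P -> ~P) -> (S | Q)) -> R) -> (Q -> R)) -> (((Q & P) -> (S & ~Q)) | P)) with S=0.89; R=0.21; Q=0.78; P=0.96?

0.96

~P: Gödel ¬ of 0.96 = 0 (operand ≠ 0)
(P -> ~P): 0.96 > 0, so result = 0
(S | Q) = max(0.89, 0.78) = 0.89
((P -> ~P) -> (S | Q)): 0 ≤ 0.89, so result = 1
(((P -> ~P) -> (S | Q)) -> R): 1 > 0.21, so result = 0.21
~(((P -> ~P) -> (S | Q)) -> R): Gödel ¬ of 0.21 = 0 (operand ≠ 0)
(Q -> R): 0.78 > 0.21, so result = 0.21
(~(((P -> ~P) -> (S | Q)) -> R) -> (Q -> R)): 0 ≤ 0.21, so result = 1
(Q & P) = min(0.78, 0.96) = 0.78
~Q: Gödel ¬ of 0.78 = 0 (operand ≠ 0)
(S & ~Q) = min(0.89, 0) = 0
((Q & P) -> (S & ~Q)): 0.78 > 0, so result = 0
(((Q & P) -> (S & ~Q)) | P) = max(0, 0.96) = 0.96
((~(((P -> ~P) -> (S | Q)) -> R) -> (Q -> R)) -> (((Q & P) -> (S & ~Q)) | P)): 1 > 0.96, so result = 0.96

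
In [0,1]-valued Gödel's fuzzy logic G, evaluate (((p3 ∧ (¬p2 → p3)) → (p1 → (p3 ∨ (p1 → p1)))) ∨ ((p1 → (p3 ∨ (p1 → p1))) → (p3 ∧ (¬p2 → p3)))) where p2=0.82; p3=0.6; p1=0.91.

¬p2: Gödel ¬ of 0.82 = 0 (operand ≠ 0)
(¬p2 → p3): 0 ≤ 0.6, so result = 1
(p3 ∧ (¬p2 → p3)) = min(0.6, 1) = 0.6
(p1 → p1): 0.91 ≤ 0.91, so result = 1
(p3 ∨ (p1 → p1)) = max(0.6, 1) = 1
(p1 → (p3 ∨ (p1 → p1))): 0.91 ≤ 1, so result = 1
((p3 ∧ (¬p2 → p3)) → (p1 → (p3 ∨ (p1 → p1)))): 0.6 ≤ 1, so result = 1
(p1 → p1): 0.91 ≤ 0.91, so result = 1
(p3 ∨ (p1 → p1)) = max(0.6, 1) = 1
(p1 → (p3 ∨ (p1 → p1))): 0.91 ≤ 1, so result = 1
¬p2: Gödel ¬ of 0.82 = 0 (operand ≠ 0)
(¬p2 → p3): 0 ≤ 0.6, so result = 1
(p3 ∧ (¬p2 → p3)) = min(0.6, 1) = 0.6
((p1 → (p3 ∨ (p1 → p1))) → (p3 ∧ (¬p2 → p3))): 1 > 0.6, so result = 0.6
(((p3 ∧ (¬p2 → p3)) → (p1 → (p3 ∨ (p1 → p1)))) ∨ ((p1 → (p3 ∨ (p1 → p1))) → (p3 ∧ (¬p2 → p3)))) = max(1, 0.6) = 1

1.00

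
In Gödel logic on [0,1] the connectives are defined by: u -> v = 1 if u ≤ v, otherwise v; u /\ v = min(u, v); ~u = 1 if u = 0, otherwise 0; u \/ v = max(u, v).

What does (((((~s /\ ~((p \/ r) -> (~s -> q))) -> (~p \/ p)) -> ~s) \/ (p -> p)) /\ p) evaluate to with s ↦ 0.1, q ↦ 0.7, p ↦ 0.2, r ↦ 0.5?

0.20

~s: Gödel ¬ of 0.1 = 0 (operand ≠ 0)
(p \/ r) = max(0.2, 0.5) = 0.5
~s: Gödel ¬ of 0.1 = 0 (operand ≠ 0)
(~s -> q): 0 ≤ 0.7, so result = 1
((p \/ r) -> (~s -> q)): 0.5 ≤ 1, so result = 1
~((p \/ r) -> (~s -> q)): Gödel ¬ of 1 = 0 (operand ≠ 0)
(~s /\ ~((p \/ r) -> (~s -> q))) = min(0, 0) = 0
~p: Gödel ¬ of 0.2 = 0 (operand ≠ 0)
(~p \/ p) = max(0, 0.2) = 0.2
((~s /\ ~((p \/ r) -> (~s -> q))) -> (~p \/ p)): 0 ≤ 0.2, so result = 1
~s: Gödel ¬ of 0.1 = 0 (operand ≠ 0)
(((~s /\ ~((p \/ r) -> (~s -> q))) -> (~p \/ p)) -> ~s): 1 > 0, so result = 0
(p -> p): 0.2 ≤ 0.2, so result = 1
((((~s /\ ~((p \/ r) -> (~s -> q))) -> (~p \/ p)) -> ~s) \/ (p -> p)) = max(0, 1) = 1
(((((~s /\ ~((p \/ r) -> (~s -> q))) -> (~p \/ p)) -> ~s) \/ (p -> p)) /\ p) = min(1, 0.2) = 0.2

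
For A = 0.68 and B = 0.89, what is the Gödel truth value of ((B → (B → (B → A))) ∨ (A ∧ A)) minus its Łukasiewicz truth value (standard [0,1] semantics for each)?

Gödel evaluation:
  (B → A): 0.89 > 0.68, so result = 0.68
  (B → (B → A)): 0.89 > 0.68, so result = 0.68
  (B → (B → (B → A))): 0.89 > 0.68, so result = 0.68
  (A ∧ A) = min(0.68, 0.68) = 0.68
  ((B → (B → (B → A))) ∨ (A ∧ A)) = max(0.68, 0.68) = 0.68
  Gödel value = 0.68
Łukasiewicz evaluation:
  (B → A): min(1, 1 − 0.89 + 0.68) = 0.79
  (B → (B → A)): min(1, 1 − 0.89 + 0.79) = 0.9
  (B → (B → (B → A))): min(1, 1 − 0.89 + 0.9) = 1
  (A ∧ A) = min(0.68, 0.68) = 0.68
  ((B → (B → (B → A))) ∨ (A ∧ A)) = max(1, 0.68) = 1
  Łukasiewicz value = 1
Difference: 0.68 − 1 = -0.32

-0.32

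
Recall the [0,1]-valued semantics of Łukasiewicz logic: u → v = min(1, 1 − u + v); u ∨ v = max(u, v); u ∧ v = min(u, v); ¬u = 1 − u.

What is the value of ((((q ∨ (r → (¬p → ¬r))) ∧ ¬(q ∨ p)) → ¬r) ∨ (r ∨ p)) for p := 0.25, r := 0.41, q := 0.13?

0.84

¬p: Łukasiewicz ¬ gives 1 − 0.25 = 0.75
¬r: Łukasiewicz ¬ gives 1 − 0.41 = 0.59
(¬p → ¬r): min(1, 1 − 0.75 + 0.59) = 0.84
(r → (¬p → ¬r)): min(1, 1 − 0.41 + 0.84) = 1
(q ∨ (r → (¬p → ¬r))) = max(0.13, 1) = 1
(q ∨ p) = max(0.13, 0.25) = 0.25
¬(q ∨ p): Łukasiewicz ¬ gives 1 − 0.25 = 0.75
((q ∨ (r → (¬p → ¬r))) ∧ ¬(q ∨ p)) = min(1, 0.75) = 0.75
¬r: Łukasiewicz ¬ gives 1 − 0.41 = 0.59
(((q ∨ (r → (¬p → ¬r))) ∧ ¬(q ∨ p)) → ¬r): min(1, 1 − 0.75 + 0.59) = 0.84
(r ∨ p) = max(0.41, 0.25) = 0.41
((((q ∨ (r → (¬p → ¬r))) ∧ ¬(q ∨ p)) → ¬r) ∨ (r ∨ p)) = max(0.84, 0.41) = 0.84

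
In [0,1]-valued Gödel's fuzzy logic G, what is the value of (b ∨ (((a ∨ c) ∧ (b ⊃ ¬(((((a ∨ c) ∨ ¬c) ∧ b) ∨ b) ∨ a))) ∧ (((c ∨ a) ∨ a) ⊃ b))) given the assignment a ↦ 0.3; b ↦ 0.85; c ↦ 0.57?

(a ∨ c) = max(0.3, 0.57) = 0.57
(a ∨ c) = max(0.3, 0.57) = 0.57
¬c: Gödel ¬ of 0.57 = 0 (operand ≠ 0)
((a ∨ c) ∨ ¬c) = max(0.57, 0) = 0.57
(((a ∨ c) ∨ ¬c) ∧ b) = min(0.57, 0.85) = 0.57
((((a ∨ c) ∨ ¬c) ∧ b) ∨ b) = max(0.57, 0.85) = 0.85
(((((a ∨ c) ∨ ¬c) ∧ b) ∨ b) ∨ a) = max(0.85, 0.3) = 0.85
¬(((((a ∨ c) ∨ ¬c) ∧ b) ∨ b) ∨ a): Gödel ¬ of 0.85 = 0 (operand ≠ 0)
(b ⊃ ¬(((((a ∨ c) ∨ ¬c) ∧ b) ∨ b) ∨ a)): 0.85 > 0, so result = 0
((a ∨ c) ∧ (b ⊃ ¬(((((a ∨ c) ∨ ¬c) ∧ b) ∨ b) ∨ a))) = min(0.57, 0) = 0
(c ∨ a) = max(0.57, 0.3) = 0.57
((c ∨ a) ∨ a) = max(0.57, 0.3) = 0.57
(((c ∨ a) ∨ a) ⊃ b): 0.57 ≤ 0.85, so result = 1
(((a ∨ c) ∧ (b ⊃ ¬(((((a ∨ c) ∨ ¬c) ∧ b) ∨ b) ∨ a))) ∧ (((c ∨ a) ∨ a) ⊃ b)) = min(0, 1) = 0
(b ∨ (((a ∨ c) ∧ (b ⊃ ¬(((((a ∨ c) ∨ ¬c) ∧ b) ∨ b) ∨ a))) ∧ (((c ∨ a) ∨ a) ⊃ b))) = max(0.85, 0) = 0.85

0.85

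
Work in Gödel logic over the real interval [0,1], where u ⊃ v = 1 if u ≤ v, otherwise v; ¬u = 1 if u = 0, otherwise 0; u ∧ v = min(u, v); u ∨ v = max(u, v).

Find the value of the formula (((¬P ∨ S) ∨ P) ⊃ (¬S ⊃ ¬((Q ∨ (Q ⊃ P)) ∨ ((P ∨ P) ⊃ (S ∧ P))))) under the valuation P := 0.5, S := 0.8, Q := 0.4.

¬P: Gödel ¬ of 0.5 = 0 (operand ≠ 0)
(¬P ∨ S) = max(0, 0.8) = 0.8
((¬P ∨ S) ∨ P) = max(0.8, 0.5) = 0.8
¬S: Gödel ¬ of 0.8 = 0 (operand ≠ 0)
(Q ⊃ P): 0.4 ≤ 0.5, so result = 1
(Q ∨ (Q ⊃ P)) = max(0.4, 1) = 1
(P ∨ P) = max(0.5, 0.5) = 0.5
(S ∧ P) = min(0.8, 0.5) = 0.5
((P ∨ P) ⊃ (S ∧ P)): 0.5 ≤ 0.5, so result = 1
((Q ∨ (Q ⊃ P)) ∨ ((P ∨ P) ⊃ (S ∧ P))) = max(1, 1) = 1
¬((Q ∨ (Q ⊃ P)) ∨ ((P ∨ P) ⊃ (S ∧ P))): Gödel ¬ of 1 = 0 (operand ≠ 0)
(¬S ⊃ ¬((Q ∨ (Q ⊃ P)) ∨ ((P ∨ P) ⊃ (S ∧ P)))): 0 ≤ 0, so result = 1
(((¬P ∨ S) ∨ P) ⊃ (¬S ⊃ ¬((Q ∨ (Q ⊃ P)) ∨ ((P ∨ P) ⊃ (S ∧ P))))): 0.8 ≤ 1, so result = 1

1.00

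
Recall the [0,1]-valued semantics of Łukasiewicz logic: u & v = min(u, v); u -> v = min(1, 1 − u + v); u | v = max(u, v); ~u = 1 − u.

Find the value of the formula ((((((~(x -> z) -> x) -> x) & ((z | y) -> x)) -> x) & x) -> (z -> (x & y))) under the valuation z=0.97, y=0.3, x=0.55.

(x -> z): min(1, 1 − 0.55 + 0.97) = 1
~(x -> z): Łukasiewicz ¬ gives 1 − 1 = 0
(~(x -> z) -> x): min(1, 1 − 0 + 0.55) = 1
((~(x -> z) -> x) -> x): min(1, 1 − 1 + 0.55) = 0.55
(z | y) = max(0.97, 0.3) = 0.97
((z | y) -> x): min(1, 1 − 0.97 + 0.55) = 0.58
(((~(x -> z) -> x) -> x) & ((z | y) -> x)) = min(0.55, 0.58) = 0.55
((((~(x -> z) -> x) -> x) & ((z | y) -> x)) -> x): min(1, 1 − 0.55 + 0.55) = 1
(((((~(x -> z) -> x) -> x) & ((z | y) -> x)) -> x) & x) = min(1, 0.55) = 0.55
(x & y) = min(0.55, 0.3) = 0.3
(z -> (x & y)): min(1, 1 − 0.97 + 0.3) = 0.33
((((((~(x -> z) -> x) -> x) & ((z | y) -> x)) -> x) & x) -> (z -> (x & y))): min(1, 1 − 0.55 + 0.33) = 0.78

0.78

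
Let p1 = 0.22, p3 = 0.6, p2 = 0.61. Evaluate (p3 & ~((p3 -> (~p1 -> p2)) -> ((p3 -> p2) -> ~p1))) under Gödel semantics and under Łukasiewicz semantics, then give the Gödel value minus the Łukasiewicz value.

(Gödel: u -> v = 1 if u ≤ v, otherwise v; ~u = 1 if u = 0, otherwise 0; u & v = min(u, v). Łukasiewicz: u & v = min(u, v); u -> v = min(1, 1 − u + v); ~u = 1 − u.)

0.38

Gödel evaluation:
  ~p1: Gödel ¬ of 0.22 = 0 (operand ≠ 0)
  (~p1 -> p2): 0 ≤ 0.61, so result = 1
  (p3 -> (~p1 -> p2)): 0.6 ≤ 1, so result = 1
  (p3 -> p2): 0.6 ≤ 0.61, so result = 1
  ~p1: Gödel ¬ of 0.22 = 0 (operand ≠ 0)
  ((p3 -> p2) -> ~p1): 1 > 0, so result = 0
  ((p3 -> (~p1 -> p2)) -> ((p3 -> p2) -> ~p1)): 1 > 0, so result = 0
  ~((p3 -> (~p1 -> p2)) -> ((p3 -> p2) -> ~p1)): Gödel ¬ of 0 = 1 (operand is 0)
  (p3 & ~((p3 -> (~p1 -> p2)) -> ((p3 -> p2) -> ~p1))) = min(0.6, 1) = 0.6
  Gödel value = 0.6
Łukasiewicz evaluation:
  ~p1: Łukasiewicz ¬ gives 1 − 0.22 = 0.78
  (~p1 -> p2): min(1, 1 − 0.78 + 0.61) = 0.83
  (p3 -> (~p1 -> p2)): min(1, 1 − 0.6 + 0.83) = 1
  (p3 -> p2): min(1, 1 − 0.6 + 0.61) = 1
  ~p1: Łukasiewicz ¬ gives 1 − 0.22 = 0.78
  ((p3 -> p2) -> ~p1): min(1, 1 − 1 + 0.78) = 0.78
  ((p3 -> (~p1 -> p2)) -> ((p3 -> p2) -> ~p1)): min(1, 1 − 1 + 0.78) = 0.78
  ~((p3 -> (~p1 -> p2)) -> ((p3 -> p2) -> ~p1)): Łukasiewicz ¬ gives 1 − 0.78 = 0.22
  (p3 & ~((p3 -> (~p1 -> p2)) -> ((p3 -> p2) -> ~p1))) = min(0.6, 0.22) = 0.22
  Łukasiewicz value = 0.22
Difference: 0.6 − 0.22 = 0.38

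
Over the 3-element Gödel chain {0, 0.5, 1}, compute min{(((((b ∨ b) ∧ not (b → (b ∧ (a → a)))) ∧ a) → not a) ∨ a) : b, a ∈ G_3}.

1.00

Every assignment gives 1. For instance at b = 0, a = 0:
  (b ∨ b) = max(0, 0) = 0
  (a → a): 0 ≤ 0, so result = 1
  (b ∧ (a → a)) = min(0, 1) = 0
  (b → (b ∧ (a → a))): 0 ≤ 0, so result = 1
  not (b → (b ∧ (a → a))): Gödel ¬ of 1 = 0 (operand ≠ 0)
  ((b ∨ b) ∧ not (b → (b ∧ (a → a)))) = min(0, 0) = 0
  (((b ∨ b) ∧ not (b → (b ∧ (a → a)))) ∧ a) = min(0, 0) = 0
  not a: Gödel ¬ of 0 = 1 (operand is 0)
  ((((b ∨ b) ∧ not (b → (b ∧ (a → a)))) ∧ a) → not a): 0 ≤ 1, so result = 1
  (((((b ∨ b) ∧ not (b → (b ∧ (a → a)))) ∧ a) → not a) ∨ a) = max(1, 0) = 1
All 9 assignments give value 1 — the formula is a G_3-tautology.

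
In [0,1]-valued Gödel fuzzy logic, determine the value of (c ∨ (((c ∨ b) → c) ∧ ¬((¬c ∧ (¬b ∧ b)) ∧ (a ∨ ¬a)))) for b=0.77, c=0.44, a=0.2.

(c ∨ b) = max(0.44, 0.77) = 0.77
((c ∨ b) → c): 0.77 > 0.44, so result = 0.44
¬c: Gödel ¬ of 0.44 = 0 (operand ≠ 0)
¬b: Gödel ¬ of 0.77 = 0 (operand ≠ 0)
(¬b ∧ b) = min(0, 0.77) = 0
(¬c ∧ (¬b ∧ b)) = min(0, 0) = 0
¬a: Gödel ¬ of 0.2 = 0 (operand ≠ 0)
(a ∨ ¬a) = max(0.2, 0) = 0.2
((¬c ∧ (¬b ∧ b)) ∧ (a ∨ ¬a)) = min(0, 0.2) = 0
¬((¬c ∧ (¬b ∧ b)) ∧ (a ∨ ¬a)): Gödel ¬ of 0 = 1 (operand is 0)
(((c ∨ b) → c) ∧ ¬((¬c ∧ (¬b ∧ b)) ∧ (a ∨ ¬a))) = min(0.44, 1) = 0.44
(c ∨ (((c ∨ b) → c) ∧ ¬((¬c ∧ (¬b ∧ b)) ∧ (a ∨ ¬a)))) = max(0.44, 0.44) = 0.44

0.44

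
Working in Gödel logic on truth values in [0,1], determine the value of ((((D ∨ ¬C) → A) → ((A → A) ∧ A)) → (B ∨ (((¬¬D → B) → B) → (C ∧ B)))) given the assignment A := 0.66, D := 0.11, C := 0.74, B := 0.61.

0.61

¬C: Gödel ¬ of 0.74 = 0 (operand ≠ 0)
(D ∨ ¬C) = max(0.11, 0) = 0.11
((D ∨ ¬C) → A): 0.11 ≤ 0.66, so result = 1
(A → A): 0.66 ≤ 0.66, so result = 1
((A → A) ∧ A) = min(1, 0.66) = 0.66
(((D ∨ ¬C) → A) → ((A → A) ∧ A)): 1 > 0.66, so result = 0.66
¬D: Gödel ¬ of 0.11 = 0 (operand ≠ 0)
¬¬D: Gödel ¬ of 0 = 1 (operand is 0)
(¬¬D → B): 1 > 0.61, so result = 0.61
((¬¬D → B) → B): 0.61 ≤ 0.61, so result = 1
(C ∧ B) = min(0.74, 0.61) = 0.61
(((¬¬D → B) → B) → (C ∧ B)): 1 > 0.61, so result = 0.61
(B ∨ (((¬¬D → B) → B) → (C ∧ B))) = max(0.61, 0.61) = 0.61
((((D ∨ ¬C) → A) → ((A → A) ∧ A)) → (B ∨ (((¬¬D → B) → B) → (C ∧ B)))): 0.66 > 0.61, so result = 0.61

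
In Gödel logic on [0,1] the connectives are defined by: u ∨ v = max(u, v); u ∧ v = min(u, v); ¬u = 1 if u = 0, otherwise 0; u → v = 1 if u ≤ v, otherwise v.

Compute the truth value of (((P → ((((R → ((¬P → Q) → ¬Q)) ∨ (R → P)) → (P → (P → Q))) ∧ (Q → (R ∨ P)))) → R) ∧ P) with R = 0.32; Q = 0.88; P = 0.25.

¬P: Gödel ¬ of 0.25 = 0 (operand ≠ 0)
(¬P → Q): 0 ≤ 0.88, so result = 1
¬Q: Gödel ¬ of 0.88 = 0 (operand ≠ 0)
((¬P → Q) → ¬Q): 1 > 0, so result = 0
(R → ((¬P → Q) → ¬Q)): 0.32 > 0, so result = 0
(R → P): 0.32 > 0.25, so result = 0.25
((R → ((¬P → Q) → ¬Q)) ∨ (R → P)) = max(0, 0.25) = 0.25
(P → Q): 0.25 ≤ 0.88, so result = 1
(P → (P → Q)): 0.25 ≤ 1, so result = 1
(((R → ((¬P → Q) → ¬Q)) ∨ (R → P)) → (P → (P → Q))): 0.25 ≤ 1, so result = 1
(R ∨ P) = max(0.32, 0.25) = 0.32
(Q → (R ∨ P)): 0.88 > 0.32, so result = 0.32
((((R → ((¬P → Q) → ¬Q)) ∨ (R → P)) → (P → (P → Q))) ∧ (Q → (R ∨ P))) = min(1, 0.32) = 0.32
(P → ((((R → ((¬P → Q) → ¬Q)) ∨ (R → P)) → (P → (P → Q))) ∧ (Q → (R ∨ P)))): 0.25 ≤ 0.32, so result = 1
((P → ((((R → ((¬P → Q) → ¬Q)) ∨ (R → P)) → (P → (P → Q))) ∧ (Q → (R ∨ P)))) → R): 1 > 0.32, so result = 0.32
(((P → ((((R → ((¬P → Q) → ¬Q)) ∨ (R → P)) → (P → (P → Q))) ∧ (Q → (R ∨ P)))) → R) ∧ P) = min(0.32, 0.25) = 0.25

0.25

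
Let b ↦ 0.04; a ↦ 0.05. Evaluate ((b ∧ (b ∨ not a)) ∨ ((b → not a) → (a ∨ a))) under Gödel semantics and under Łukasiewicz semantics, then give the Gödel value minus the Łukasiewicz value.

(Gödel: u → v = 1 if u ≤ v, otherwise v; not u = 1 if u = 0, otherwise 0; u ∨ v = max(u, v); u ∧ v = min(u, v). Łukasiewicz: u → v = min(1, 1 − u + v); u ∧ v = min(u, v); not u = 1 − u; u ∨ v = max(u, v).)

0.95

Gödel evaluation:
  not a: Gödel ¬ of 0.05 = 0 (operand ≠ 0)
  (b ∨ not a) = max(0.04, 0) = 0.04
  (b ∧ (b ∨ not a)) = min(0.04, 0.04) = 0.04
  not a: Gödel ¬ of 0.05 = 0 (operand ≠ 0)
  (b → not a): 0.04 > 0, so result = 0
  (a ∨ a) = max(0.05, 0.05) = 0.05
  ((b → not a) → (a ∨ a)): 0 ≤ 0.05, so result = 1
  ((b ∧ (b ∨ not a)) ∨ ((b → not a) → (a ∨ a))) = max(0.04, 1) = 1
  Gödel value = 1
Łukasiewicz evaluation:
  not a: Łukasiewicz ¬ gives 1 − 0.05 = 0.95
  (b ∨ not a) = max(0.04, 0.95) = 0.95
  (b ∧ (b ∨ not a)) = min(0.04, 0.95) = 0.04
  not a: Łukasiewicz ¬ gives 1 − 0.05 = 0.95
  (b → not a): min(1, 1 − 0.04 + 0.95) = 1
  (a ∨ a) = max(0.05, 0.05) = 0.05
  ((b → not a) → (a ∨ a)): min(1, 1 − 1 + 0.05) = 0.05
  ((b ∧ (b ∨ not a)) ∨ ((b → not a) → (a ∨ a))) = max(0.04, 0.05) = 0.05
  Łukasiewicz value = 0.05
Difference: 1 − 0.05 = 0.95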